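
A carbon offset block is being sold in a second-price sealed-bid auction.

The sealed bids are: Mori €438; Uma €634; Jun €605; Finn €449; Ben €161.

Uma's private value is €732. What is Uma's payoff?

Highest bid: Uma at €634, so Uma wins.
Second-highest bid: Jun at €605 — that is the price the winner pays.
Uma's payoff = value − price = €732 − €605 = €127.

€127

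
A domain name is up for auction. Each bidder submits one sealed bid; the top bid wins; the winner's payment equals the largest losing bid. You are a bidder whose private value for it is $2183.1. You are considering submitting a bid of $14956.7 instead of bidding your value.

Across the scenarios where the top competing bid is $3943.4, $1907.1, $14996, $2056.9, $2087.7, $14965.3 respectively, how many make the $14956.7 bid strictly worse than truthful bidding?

The deviation hurts exactly when the highest competing bid lies strictly between $2183.1 and $14956.7 — overbidding then wins at a price above your value.
$3943.4: inside the interval → strictly worse (loss $1760.3).
$1907.1: below both → same outcome either way.
$14996: above both → same outcome either way.
$2056.9: below both → same outcome either way.
$2087.7: below both → same outcome either way.
$14965.3: above both → same outcome either way.
Count: 1.

1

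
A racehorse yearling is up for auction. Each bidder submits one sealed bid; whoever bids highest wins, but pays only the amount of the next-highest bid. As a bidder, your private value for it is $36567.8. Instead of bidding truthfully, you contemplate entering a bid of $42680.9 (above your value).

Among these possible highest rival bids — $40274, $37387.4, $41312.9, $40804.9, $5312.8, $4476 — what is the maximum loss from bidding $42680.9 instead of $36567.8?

$4745.1

$40274: truthful gives $0, deviation gives −$3706.2 → loss $3706.2.
$37387.4: truthful gives $0, deviation gives −$819.6 → loss $819.6.
$41312.9: truthful gives $0, deviation gives −$4745.1 → loss $4745.1.
$40804.9: truthful gives $0, deviation gives −$4237.1 → loss $4237.1.
$5312.8: same outcome either way → loss $0.
$4476: same outcome either way → loss $0.
Maximum loss: $4745.1.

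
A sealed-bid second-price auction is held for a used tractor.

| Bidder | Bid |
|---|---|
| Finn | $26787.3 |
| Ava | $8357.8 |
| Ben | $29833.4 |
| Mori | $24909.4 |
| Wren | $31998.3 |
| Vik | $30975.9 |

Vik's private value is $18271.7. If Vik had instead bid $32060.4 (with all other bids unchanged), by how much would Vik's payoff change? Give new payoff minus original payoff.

−$13726.6

The highest bid among the other bidders is $31998.3; Vik's bid doesn't change that.
Original bid $30975.9: Vik is not highest (top rival bid is $31998.3); payoff $0.
Alternative bid $32060.4: Vik is highest, pays the top rival bid $31998.3; payoff $18271.7 − $31998.3 = −$13726.6.
Change in payoff = −$13726.6 − ($0) = −$13726.6.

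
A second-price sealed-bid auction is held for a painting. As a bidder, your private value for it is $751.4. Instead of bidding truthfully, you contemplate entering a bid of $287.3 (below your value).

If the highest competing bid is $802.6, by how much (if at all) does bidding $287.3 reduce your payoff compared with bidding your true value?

Bidding your value $751.4: you lose (since $751.4 < $802.6). Payoff $0.
Bidding $287.3: you lose. Payoff $0.
Difference = $0 − $0 = $0; both bids lead to the same outcome because the competing bid is above both your value and your alternative bid.

$0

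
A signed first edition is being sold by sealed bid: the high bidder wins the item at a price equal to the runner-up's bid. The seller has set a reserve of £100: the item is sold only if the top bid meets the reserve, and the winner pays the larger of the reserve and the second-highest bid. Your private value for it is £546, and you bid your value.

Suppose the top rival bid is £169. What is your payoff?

Your bid £546 is the highest and exceeds the reserve.
Price = max(second-highest bid, reserve) = max(£169, £100) = £169.
Payoff = £546 − £169 = £377.

£377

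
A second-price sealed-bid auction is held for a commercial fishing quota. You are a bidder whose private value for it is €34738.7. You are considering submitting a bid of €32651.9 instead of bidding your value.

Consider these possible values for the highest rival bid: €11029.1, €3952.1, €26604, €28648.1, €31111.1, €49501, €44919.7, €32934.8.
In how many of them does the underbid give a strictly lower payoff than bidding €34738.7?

1

The deviation hurts exactly when the highest competing bid lies strictly between €32651.9 and €34738.7 — underbidding then forfeits a profitable win.
€11029.1: below both → same outcome either way.
€3952.1: below both → same outcome either way.
€26604: below both → same outcome either way.
€28648.1: below both → same outcome either way.
€31111.1: below both → same outcome either way.
€49501: above both → same outcome either way.
€44919.7: above both → same outcome either way.
€32934.8: inside the interval → strictly worse (loss €1803.9).
Count: 1.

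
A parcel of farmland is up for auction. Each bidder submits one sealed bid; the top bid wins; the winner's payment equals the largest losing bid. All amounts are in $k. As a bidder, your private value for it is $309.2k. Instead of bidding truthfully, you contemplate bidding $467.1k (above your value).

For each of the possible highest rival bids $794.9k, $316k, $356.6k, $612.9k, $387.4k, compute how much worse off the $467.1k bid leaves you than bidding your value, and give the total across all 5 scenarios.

The deviation costs you only when the competing bid falls strictly between $309.2k and $467.1k; elsewhere both bids give the same outcome.
$794.9k: outcomes coincide → loss $0k.
$316k: truthful payoff $0k, deviation payoff −$6.8k → loss $6.8k.
$356.6k: truthful payoff $0k, deviation payoff −$47.4k → loss $47.4k.
$612.9k: outcomes coincide → loss $0k.
$387.4k: truthful payoff $0k, deviation payoff −$78.2k → loss $78.2k.
Total loss = $6.8k + $47.4k + $78.2k = $132.4k.

$132.4k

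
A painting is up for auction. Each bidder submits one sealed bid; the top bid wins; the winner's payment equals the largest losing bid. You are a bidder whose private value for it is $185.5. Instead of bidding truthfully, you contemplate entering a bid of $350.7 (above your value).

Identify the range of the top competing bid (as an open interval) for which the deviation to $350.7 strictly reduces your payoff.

If the competing bid is below $185.5, both bids win at the same price — no difference.
If it is above $350.7, both bids lose — no difference.
If it lies strictly between $185.5 and $350.7, bidding your value loses (payoff 0) while bidding $350.7 wins at a price above your value (payoff negative).
So the deviation strictly hurts on the open interval ($185.5, $350.7).

($185.5, $350.7)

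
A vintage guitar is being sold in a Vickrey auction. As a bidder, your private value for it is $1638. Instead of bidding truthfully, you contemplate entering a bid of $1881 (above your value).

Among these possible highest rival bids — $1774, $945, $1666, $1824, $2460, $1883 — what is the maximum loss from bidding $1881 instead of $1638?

$1774: truthful gives $0, deviation gives −$136 → loss $136.
$945: same outcome either way → loss $0.
$1666: truthful gives $0, deviation gives −$28 → loss $28.
$1824: truthful gives $0, deviation gives −$186 → loss $186.
$2460: same outcome either way → loss $0.
$1883: same outcome either way → loss $0.
Maximum loss: $186.

$186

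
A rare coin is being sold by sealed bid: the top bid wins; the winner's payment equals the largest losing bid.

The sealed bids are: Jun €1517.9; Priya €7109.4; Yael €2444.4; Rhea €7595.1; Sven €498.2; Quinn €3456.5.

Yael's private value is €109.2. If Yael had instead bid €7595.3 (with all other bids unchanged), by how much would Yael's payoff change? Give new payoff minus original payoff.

−€7485.9

The highest bid among the other bidders is €7595.1; Yael's bid doesn't change that.
Original bid €2444.4: Yael is not highest (top rival bid is €7595.1); payoff €0.
Alternative bid €7595.3: Yael is highest, pays the top rival bid €7595.1; payoff €109.2 − €7595.1 = −€7485.9.
Change in payoff = −€7485.9 − (€0) = −€7485.9.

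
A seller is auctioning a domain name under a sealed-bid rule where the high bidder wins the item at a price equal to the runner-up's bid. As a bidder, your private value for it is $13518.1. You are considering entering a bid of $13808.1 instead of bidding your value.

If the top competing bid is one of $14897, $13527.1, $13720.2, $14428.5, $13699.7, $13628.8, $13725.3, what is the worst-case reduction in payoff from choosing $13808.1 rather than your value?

$207.2

$14897: same outcome either way → loss $0.
$13527.1: truthful gives $0, deviation gives −$9 → loss $9.
$13720.2: truthful gives $0, deviation gives −$202.1 → loss $202.1.
$14428.5: same outcome either way → loss $0.
$13699.7: truthful gives $0, deviation gives −$181.6 → loss $181.6.
$13628.8: truthful gives $0, deviation gives −$110.7 → loss $110.7.
$13725.3: truthful gives $0, deviation gives −$207.2 → loss $207.2.
Maximum loss: $207.2.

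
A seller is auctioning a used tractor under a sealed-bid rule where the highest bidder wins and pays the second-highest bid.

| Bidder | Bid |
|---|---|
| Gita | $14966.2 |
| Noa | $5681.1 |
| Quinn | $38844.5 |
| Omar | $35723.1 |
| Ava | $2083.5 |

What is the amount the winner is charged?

$35723.1

Highest bid: Quinn at $38844.5, so Quinn wins.
Second-highest bid: Omar at $35723.1 — that is the price the winner pays.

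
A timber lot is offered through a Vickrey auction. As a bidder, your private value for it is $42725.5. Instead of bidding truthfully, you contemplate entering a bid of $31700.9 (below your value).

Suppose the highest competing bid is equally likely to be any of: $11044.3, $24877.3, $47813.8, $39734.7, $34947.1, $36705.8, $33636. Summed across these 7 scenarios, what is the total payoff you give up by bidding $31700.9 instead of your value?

The deviation costs you only when the competing bid falls strictly between $31700.9 and $42725.5; elsewhere both bids give the same outcome.
$11044.3: outcomes coincide → loss $0.
$24877.3: outcomes coincide → loss $0.
$47813.8: outcomes coincide → loss $0.
$39734.7: truthful payoff $2990.8, deviation payoff $0 → loss $2990.8.
$34947.1: truthful payoff $7778.4, deviation payoff $0 → loss $7778.4.
$36705.8: truthful payoff $6019.7, deviation payoff $0 → loss $6019.7.
$33636: truthful payoff $9089.5, deviation payoff $0 → loss $9089.5.
Total loss = $2990.8 + $7778.4 + $6019.7 + $9089.5 = $25878.4.

$25878.4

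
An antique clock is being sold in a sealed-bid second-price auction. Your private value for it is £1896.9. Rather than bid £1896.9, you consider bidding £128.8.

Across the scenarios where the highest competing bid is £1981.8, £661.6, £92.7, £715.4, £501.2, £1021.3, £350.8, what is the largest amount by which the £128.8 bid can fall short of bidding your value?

£1546.1

£1981.8: same outcome either way → loss £0.
£661.6: truthful gives £1235.3, deviation gives £0 → loss £1235.3.
£92.7: same outcome either way → loss £0.
£715.4: truthful gives £1181.5, deviation gives £0 → loss £1181.5.
£501.2: truthful gives £1395.7, deviation gives £0 → loss £1395.7.
£1021.3: truthful gives £875.6, deviation gives £0 → loss £875.6.
£350.8: truthful gives £1546.1, deviation gives £0 → loss £1546.1.
Maximum loss: £1546.1.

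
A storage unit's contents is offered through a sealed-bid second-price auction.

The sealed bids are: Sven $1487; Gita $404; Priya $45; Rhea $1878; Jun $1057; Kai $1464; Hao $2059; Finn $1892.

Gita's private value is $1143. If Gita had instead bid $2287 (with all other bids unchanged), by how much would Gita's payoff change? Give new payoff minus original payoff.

−$916

The highest bid among the other bidders is $2059; Gita's bid doesn't change that.
Original bid $404: Gita is not highest (top rival bid is $2059); payoff $0.
Alternative bid $2287: Gita is highest, pays the top rival bid $2059; payoff $1143 − $2059 = −$916.
Change in payoff = −$916 − ($0) = −$916.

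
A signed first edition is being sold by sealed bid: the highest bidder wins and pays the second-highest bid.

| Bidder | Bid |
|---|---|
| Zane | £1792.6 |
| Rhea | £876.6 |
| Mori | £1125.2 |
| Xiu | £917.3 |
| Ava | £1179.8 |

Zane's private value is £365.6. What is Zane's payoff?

−£814.2

Highest bid: Zane at £1792.6, so Zane wins.
Second-highest bid: Ava at £1179.8 — that is the price the winner pays.
Zane's payoff = value − price = £365.6 − £1179.8 = −£814.2.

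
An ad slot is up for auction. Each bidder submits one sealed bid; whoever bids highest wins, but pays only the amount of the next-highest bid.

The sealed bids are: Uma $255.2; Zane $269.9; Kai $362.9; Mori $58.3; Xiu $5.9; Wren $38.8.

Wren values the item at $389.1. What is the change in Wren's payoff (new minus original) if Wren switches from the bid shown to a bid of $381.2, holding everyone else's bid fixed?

The highest bid among the other bidders is $362.9; Wren's bid doesn't change that.
Original bid $38.8: Wren is not highest (top rival bid is $362.9); payoff $0.
Alternative bid $381.2: Wren is highest, pays the top rival bid $362.9; payoff $389.1 − $362.9 = $26.2.
Change in payoff = $26.2 − ($0) = $26.2.

$26.2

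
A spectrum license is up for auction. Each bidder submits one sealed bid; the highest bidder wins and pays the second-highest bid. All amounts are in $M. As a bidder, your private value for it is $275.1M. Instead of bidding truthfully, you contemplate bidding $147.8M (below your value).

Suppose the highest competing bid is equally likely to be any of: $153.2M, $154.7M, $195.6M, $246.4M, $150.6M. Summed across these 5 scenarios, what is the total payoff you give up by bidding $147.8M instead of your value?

The deviation costs you only when the competing bid falls strictly between $147.8M and $275.1M; elsewhere both bids give the same outcome.
$153.2M: truthful payoff $121.9M, deviation payoff $0M → loss $121.9M.
$154.7M: truthful payoff $120.4M, deviation payoff $0M → loss $120.4M.
$195.6M: truthful payoff $79.5M, deviation payoff $0M → loss $79.5M.
$246.4M: truthful payoff $28.7M, deviation payoff $0M → loss $28.7M.
$150.6M: truthful payoff $124.5M, deviation payoff $0M → loss $124.5M.
Total loss = $121.9M + $120.4M + $79.5M + $28.7M + $124.5M = $475M.
Because the price is fixed by the runner-up's bid, deviating from your value can only change a good outcome into a bad one — never the reverse.

$475M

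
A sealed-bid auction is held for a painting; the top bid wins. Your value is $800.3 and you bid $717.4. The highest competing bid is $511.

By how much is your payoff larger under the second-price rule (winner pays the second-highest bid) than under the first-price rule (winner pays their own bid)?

You have the highest bid, so you win under either rule.
Second-price: pay $511 → payoff $289.3.
First-price: pay your own bid $717.4 → payoff $82.9.
Difference = $289.3 − ($82.9) = $206.4.

$206.4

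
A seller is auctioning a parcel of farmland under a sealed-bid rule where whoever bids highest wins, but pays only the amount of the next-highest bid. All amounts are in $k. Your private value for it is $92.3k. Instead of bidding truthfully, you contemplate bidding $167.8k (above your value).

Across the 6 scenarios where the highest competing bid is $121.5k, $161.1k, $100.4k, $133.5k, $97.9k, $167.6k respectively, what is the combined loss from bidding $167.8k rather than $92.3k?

$228.2k

The deviation costs you only when the competing bid falls strictly between $92.3k and $167.8k; elsewhere both bids give the same outcome.
$121.5k: truthful payoff $0k, deviation payoff −$29.2k → loss $29.2k.
$161.1k: truthful payoff $0k, deviation payoff −$68.8k → loss $68.8k.
$100.4k: truthful payoff $0k, deviation payoff −$8.1k → loss $8.1k.
$133.5k: truthful payoff $0k, deviation payoff −$41.2k → loss $41.2k.
$97.9k: truthful payoff $0k, deviation payoff −$5.6k → loss $5.6k.
$167.6k: truthful payoff $0k, deviation payoff −$75.3k → loss $75.3k.
Total loss = $29.2k + $68.8k + $8.1k + $41.2k + $5.6k + $75.3k = $228.2k.
In a second-price auction your bid sets only whether you win, not what you pay, so bidding your true value is weakly dominant.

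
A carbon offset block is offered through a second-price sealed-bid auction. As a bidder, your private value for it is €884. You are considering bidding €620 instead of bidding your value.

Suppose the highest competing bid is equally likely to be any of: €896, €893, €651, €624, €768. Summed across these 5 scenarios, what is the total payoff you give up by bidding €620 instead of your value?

€609

The deviation costs you only when the competing bid falls strictly between €620 and €884; elsewhere both bids give the same outcome.
€896: outcomes coincide → loss €0.
€893: outcomes coincide → loss €0.
€651: truthful payoff €233, deviation payoff €0 → loss €233.
€624: truthful payoff €260, deviation payoff €0 → loss €260.
€768: truthful payoff €116, deviation payoff €0 → loss €116.
Total loss = €233 + €260 + €116 = €609.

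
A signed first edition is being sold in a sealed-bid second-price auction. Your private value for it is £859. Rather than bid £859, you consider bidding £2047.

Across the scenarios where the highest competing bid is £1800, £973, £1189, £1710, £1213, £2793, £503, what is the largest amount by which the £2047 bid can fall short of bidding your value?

£1800: truthful gives £0, deviation gives −£941 → loss £941.
£973: truthful gives £0, deviation gives −£114 → loss £114.
£1189: truthful gives £0, deviation gives −£330 → loss £330.
£1710: truthful gives £0, deviation gives −£851 → loss £851.
£1213: truthful gives £0, deviation gives −£354 → loss £354.
£2793: same outcome either way → loss £0.
£503: same outcome either way → loss £0.
Maximum loss: £941.

£941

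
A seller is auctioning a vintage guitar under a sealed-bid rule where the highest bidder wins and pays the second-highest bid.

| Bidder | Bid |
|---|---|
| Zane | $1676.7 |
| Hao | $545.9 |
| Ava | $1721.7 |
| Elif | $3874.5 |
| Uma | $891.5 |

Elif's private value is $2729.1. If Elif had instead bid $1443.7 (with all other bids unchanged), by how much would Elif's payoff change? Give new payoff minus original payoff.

−$1007.4

The highest bid among the other bidders is $1721.7; Elif's bid doesn't change that.
Original bid $3874.5: Elif is highest, pays the top rival bid $1721.7; payoff $2729.1 − $1721.7 = $1007.4.
Alternative bid $1443.7: Elif is not highest (top rival bid is $1721.7); payoff $0.
Change in payoff = $0 − ($1007.4) = −$1007.4.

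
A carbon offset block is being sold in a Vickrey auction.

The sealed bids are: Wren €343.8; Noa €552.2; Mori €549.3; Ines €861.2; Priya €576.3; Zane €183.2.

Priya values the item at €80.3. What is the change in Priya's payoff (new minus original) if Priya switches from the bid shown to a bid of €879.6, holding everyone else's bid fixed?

−€780.9

The highest bid among the other bidders is €861.2; Priya's bid doesn't change that.
Original bid €576.3: Priya is not highest (top rival bid is €861.2); payoff €0.
Alternative bid €879.6: Priya is highest, pays the top rival bid €861.2; payoff €80.3 − €861.2 = −€780.9.
Change in payoff = −€780.9 − (€0) = −€780.9.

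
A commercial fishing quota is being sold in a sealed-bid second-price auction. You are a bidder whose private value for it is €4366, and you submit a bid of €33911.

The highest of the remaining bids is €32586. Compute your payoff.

−€28220

Your bid €33911 exceeds the highest competing bid €32586, so you win.
In a second-price auction the winner pays the second-highest bid, €32586.
Payoff = value − price = €4366 − €32586 = −€28220.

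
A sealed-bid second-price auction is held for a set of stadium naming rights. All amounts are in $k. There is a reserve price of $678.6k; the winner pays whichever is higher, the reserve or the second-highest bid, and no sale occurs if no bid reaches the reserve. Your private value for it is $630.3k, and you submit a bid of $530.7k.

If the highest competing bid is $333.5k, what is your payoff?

Your bid $530.7k is the highest bid but falls below the reserve $678.6k, so the item goes unsold. Payoff $0k.

$0k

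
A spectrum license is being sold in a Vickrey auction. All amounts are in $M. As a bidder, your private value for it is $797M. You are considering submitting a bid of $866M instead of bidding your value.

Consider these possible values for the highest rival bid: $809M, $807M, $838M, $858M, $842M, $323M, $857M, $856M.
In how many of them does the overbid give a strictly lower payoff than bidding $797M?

7

The deviation hurts exactly when the highest competing bid lies strictly between $797M and $866M — overbidding then wins at a price above your value.
$809M: inside the interval → strictly worse (loss $12M).
$807M: inside the interval → strictly worse (loss $10M).
$838M: inside the interval → strictly worse (loss $41M).
$858M: inside the interval → strictly worse (loss $61M).
$842M: inside the interval → strictly worse (loss $45M).
$323M: below both → same outcome either way.
$857M: inside the interval → strictly worse (loss $60M).
$856M: inside the interval → strictly worse (loss $59M).
Count: 7.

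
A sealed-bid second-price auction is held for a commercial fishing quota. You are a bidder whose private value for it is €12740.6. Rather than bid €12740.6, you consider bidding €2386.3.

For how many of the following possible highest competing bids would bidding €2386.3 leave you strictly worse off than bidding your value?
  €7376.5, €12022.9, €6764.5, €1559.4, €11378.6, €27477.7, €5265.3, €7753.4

The deviation hurts exactly when the highest competing bid lies strictly between €2386.3 and €12740.6 — underbidding then forfeits a profitable win.
€7376.5: inside the interval → strictly worse (loss €5364.1).
€12022.9: inside the interval → strictly worse (loss €717.7).
€6764.5: inside the interval → strictly worse (loss €5976.1).
€1559.4: below both → same outcome either way.
€11378.6: inside the interval → strictly worse (loss €1362).
€27477.7: above both → same outcome either way.
€5265.3: inside the interval → strictly worse (loss €7475.3).
€7753.4: inside the interval → strictly worse (loss €4987.2).
Count: 6.

6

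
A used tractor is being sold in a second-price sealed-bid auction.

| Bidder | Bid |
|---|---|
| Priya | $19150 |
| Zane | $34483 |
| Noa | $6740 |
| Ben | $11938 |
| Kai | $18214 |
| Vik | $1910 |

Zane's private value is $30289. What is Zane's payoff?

$11139

Highest bid: Zane at $34483, so Zane wins.
Second-highest bid: Priya at $19150 — that is the price the winner pays.
Zane's payoff = value − price = $30289 − $19150 = $11139.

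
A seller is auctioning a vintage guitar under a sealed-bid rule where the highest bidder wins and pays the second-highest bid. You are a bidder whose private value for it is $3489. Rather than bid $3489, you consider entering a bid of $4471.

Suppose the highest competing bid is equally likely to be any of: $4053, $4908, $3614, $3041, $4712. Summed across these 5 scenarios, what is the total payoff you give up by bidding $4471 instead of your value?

$689

The deviation costs you only when the competing bid falls strictly between $3489 and $4471; elsewhere both bids give the same outcome.
$4053: truthful payoff $0, deviation payoff −$564 → loss $564.
$4908: outcomes coincide → loss $0.
$3614: truthful payoff $0, deviation payoff −$125 → loss $125.
$3041: outcomes coincide → loss $0.
$4712: outcomes coincide → loss $0.
Total loss = $564 + $125 = $689.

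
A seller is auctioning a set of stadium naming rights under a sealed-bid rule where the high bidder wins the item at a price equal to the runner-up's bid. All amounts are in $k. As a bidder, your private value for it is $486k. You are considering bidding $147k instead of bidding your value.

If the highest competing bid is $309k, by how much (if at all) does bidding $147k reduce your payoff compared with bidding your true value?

$177k

Bidding your value $486k: you win (since $486k > $309k) and pay $309k. Payoff $177k.
Bidding $147k: you lose. Payoff $0k.
The competing bid $309k lies between your shaded bid and your value, so underbidding forfeits an item you could have won at a profitable price.
Loss from deviating = $177k − ($0k) = $177k.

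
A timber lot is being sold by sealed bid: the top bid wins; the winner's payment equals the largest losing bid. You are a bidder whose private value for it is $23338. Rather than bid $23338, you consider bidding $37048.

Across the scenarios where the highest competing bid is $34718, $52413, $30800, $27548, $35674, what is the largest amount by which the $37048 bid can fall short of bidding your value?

$12336

$34718: truthful gives $0, deviation gives −$11380 → loss $11380.
$52413: same outcome either way → loss $0.
$30800: truthful gives $0, deviation gives −$7462 → loss $7462.
$27548: truthful gives $0, deviation gives −$4210 → loss $4210.
$35674: truthful gives $0, deviation gives −$12336 → loss $12336.
Maximum loss: $12336.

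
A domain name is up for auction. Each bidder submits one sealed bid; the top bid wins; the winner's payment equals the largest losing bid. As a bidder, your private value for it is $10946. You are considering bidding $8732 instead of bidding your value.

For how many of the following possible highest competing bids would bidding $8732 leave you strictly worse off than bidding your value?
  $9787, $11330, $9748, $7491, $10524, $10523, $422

The deviation hurts exactly when the highest competing bid lies strictly between $8732 and $10946 — underbidding then forfeits a profitable win.
$9787: inside the interval → strictly worse (loss $1159).
$11330: above both → same outcome either way.
$9748: inside the interval → strictly worse (loss $1198).
$7491: below both → same outcome either way.
$10524: inside the interval → strictly worse (loss $422).
$10523: inside the interval → strictly worse (loss $423).
$422: below both → same outcome either way.
Count: 4.

4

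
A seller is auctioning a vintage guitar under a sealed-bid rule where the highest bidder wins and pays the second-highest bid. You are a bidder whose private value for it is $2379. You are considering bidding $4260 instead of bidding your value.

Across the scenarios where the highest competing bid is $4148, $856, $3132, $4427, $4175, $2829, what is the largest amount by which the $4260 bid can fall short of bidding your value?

$4148: truthful gives $0, deviation gives −$1769 → loss $1769.
$856: same outcome either way → loss $0.
$3132: truthful gives $0, deviation gives −$753 → loss $753.
$4427: same outcome either way → loss $0.
$4175: truthful gives $0, deviation gives −$1796 → loss $1796.
$2829: truthful gives $0, deviation gives −$450 → loss $450.
Maximum loss: $1796.

$1796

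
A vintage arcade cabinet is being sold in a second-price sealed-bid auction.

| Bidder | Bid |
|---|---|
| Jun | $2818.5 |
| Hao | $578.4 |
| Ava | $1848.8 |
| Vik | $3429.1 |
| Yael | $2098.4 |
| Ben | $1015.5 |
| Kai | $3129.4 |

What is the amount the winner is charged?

Highest bid: Vik at $3429.1, so Vik wins.
Second-highest bid: Kai at $3129.4 — that is the price the winner pays.

$3129.4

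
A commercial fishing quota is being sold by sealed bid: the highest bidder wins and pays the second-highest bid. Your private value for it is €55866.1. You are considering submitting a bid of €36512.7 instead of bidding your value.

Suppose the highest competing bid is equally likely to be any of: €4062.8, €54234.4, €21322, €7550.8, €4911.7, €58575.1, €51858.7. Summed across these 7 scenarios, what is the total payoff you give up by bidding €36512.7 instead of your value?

€5639.1

The deviation costs you only when the competing bid falls strictly between €36512.7 and €55866.1; elsewhere both bids give the same outcome.
€4062.8: outcomes coincide → loss €0.
€54234.4: truthful payoff €1631.7, deviation payoff €0 → loss €1631.7.
€21322: outcomes coincide → loss €0.
€7550.8: outcomes coincide → loss €0.
€4911.7: outcomes coincide → loss €0.
€58575.1: outcomes coincide → loss €0.
€51858.7: truthful payoff €4007.4, deviation payoff €0 → loss €4007.4.
Total loss = €1631.7 + €4007.4 = €5639.1.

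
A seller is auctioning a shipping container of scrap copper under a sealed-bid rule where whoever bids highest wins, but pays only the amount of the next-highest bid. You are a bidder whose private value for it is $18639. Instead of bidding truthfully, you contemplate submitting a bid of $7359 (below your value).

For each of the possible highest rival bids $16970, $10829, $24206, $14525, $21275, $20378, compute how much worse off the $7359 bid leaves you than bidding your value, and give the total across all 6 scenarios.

$13593

The deviation costs you only when the competing bid falls strictly between $7359 and $18639; elsewhere both bids give the same outcome.
$16970: truthful payoff $1669, deviation payoff $0 → loss $1669.
$10829: truthful payoff $7810, deviation payoff $0 → loss $7810.
$24206: outcomes coincide → loss $0.
$14525: truthful payoff $4114, deviation payoff $0 → loss $4114.
$21275: outcomes coincide → loss $0.
$20378: outcomes coincide → loss $0.
Total loss = $1669 + $7810 + $4114 = $13593.
In a second-price auction your bid sets only whether you win, not what you pay, so bidding your true value is weakly dominant.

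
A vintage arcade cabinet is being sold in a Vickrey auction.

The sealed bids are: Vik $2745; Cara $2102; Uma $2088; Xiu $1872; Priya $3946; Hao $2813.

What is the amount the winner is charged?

$2813

Highest bid: Priya at $3946, so Priya wins.
Second-highest bid: Hao at $2813 — that is the price the winner pays.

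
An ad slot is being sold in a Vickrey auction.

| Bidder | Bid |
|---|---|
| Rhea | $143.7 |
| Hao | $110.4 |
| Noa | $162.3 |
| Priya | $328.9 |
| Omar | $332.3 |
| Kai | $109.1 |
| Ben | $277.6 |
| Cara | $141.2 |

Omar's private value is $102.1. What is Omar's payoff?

Highest bid: Omar at $332.3, so Omar wins.
Second-highest bid: Priya at $328.9 — that is the price the winner pays.
Omar's payoff = value − price = $102.1 − $328.9 = −$226.8.

−$226.8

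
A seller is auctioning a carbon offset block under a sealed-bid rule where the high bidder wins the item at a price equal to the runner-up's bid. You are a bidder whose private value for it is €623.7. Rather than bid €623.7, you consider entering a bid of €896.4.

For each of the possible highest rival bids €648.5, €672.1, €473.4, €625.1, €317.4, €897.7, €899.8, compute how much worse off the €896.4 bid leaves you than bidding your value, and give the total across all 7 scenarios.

€74.6

The deviation costs you only when the competing bid falls strictly between €623.7 and €896.4; elsewhere both bids give the same outcome.
€648.5: truthful payoff €0, deviation payoff −€24.8 → loss €24.8.
€672.1: truthful payoff €0, deviation payoff −€48.4 → loss €48.4.
€473.4: outcomes coincide → loss €0.
€625.1: truthful payoff €0, deviation payoff −€1.4 → loss €1.4.
€317.4: outcomes coincide → loss €0.
€897.7: outcomes coincide → loss €0.
€899.8: outcomes coincide → loss €0.
Total loss = €24.8 + €48.4 + €1.4 = €74.6.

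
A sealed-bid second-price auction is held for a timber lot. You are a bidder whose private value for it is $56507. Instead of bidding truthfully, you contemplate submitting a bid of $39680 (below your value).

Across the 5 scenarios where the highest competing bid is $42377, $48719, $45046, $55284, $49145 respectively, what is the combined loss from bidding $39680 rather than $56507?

$41964

The deviation costs you only when the competing bid falls strictly between $39680 and $56507; elsewhere both bids give the same outcome.
$42377: truthful payoff $14130, deviation payoff $0 → loss $14130.
$48719: truthful payoff $7788, deviation payoff $0 → loss $7788.
$45046: truthful payoff $11461, deviation payoff $0 → loss $11461.
$55284: truthful payoff $1223, deviation payoff $0 → loss $1223.
$49145: truthful payoff $7362, deviation payoff $0 → loss $7362.
Total loss = $14130 + $7788 + $11461 + $1223 + $7362 = $41964.
In a second-price auction your bid sets only whether you win, not what you pay, so bidding your true value is weakly dominant.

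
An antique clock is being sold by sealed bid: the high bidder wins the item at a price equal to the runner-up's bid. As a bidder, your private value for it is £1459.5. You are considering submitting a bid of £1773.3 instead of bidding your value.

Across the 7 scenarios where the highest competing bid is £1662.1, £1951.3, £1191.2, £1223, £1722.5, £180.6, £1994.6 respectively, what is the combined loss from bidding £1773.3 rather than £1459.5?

The deviation costs you only when the competing bid falls strictly between £1459.5 and £1773.3; elsewhere both bids give the same outcome.
£1662.1: truthful payoff £0, deviation payoff −£202.6 → loss £202.6.
£1951.3: outcomes coincide → loss £0.
£1191.2: outcomes coincide → loss £0.
£1223: outcomes coincide → loss £0.
£1722.5: truthful payoff £0, deviation payoff −£263 → loss £263.
£180.6: outcomes coincide → loss £0.
£1994.6: outcomes coincide → loss £0.
Total loss = £202.6 + £263 = £465.6.

£465.6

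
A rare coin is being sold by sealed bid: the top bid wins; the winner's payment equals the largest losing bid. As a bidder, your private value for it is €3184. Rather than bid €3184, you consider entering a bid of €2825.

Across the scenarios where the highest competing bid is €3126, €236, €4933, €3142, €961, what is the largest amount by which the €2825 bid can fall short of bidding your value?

€58

€3126: truthful gives €58, deviation gives €0 → loss €58.
€236: same outcome either way → loss €0.
€4933: same outcome either way → loss €0.
€3142: truthful gives €42, deviation gives €0 → loss €42.
€961: same outcome either way → loss €0.
Maximum loss: €58.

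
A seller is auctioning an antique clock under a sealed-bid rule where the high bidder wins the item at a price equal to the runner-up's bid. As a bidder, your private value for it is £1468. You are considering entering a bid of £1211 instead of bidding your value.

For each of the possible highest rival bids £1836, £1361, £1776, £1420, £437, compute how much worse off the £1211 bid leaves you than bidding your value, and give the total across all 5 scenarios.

The deviation costs you only when the competing bid falls strictly between £1211 and £1468; elsewhere both bids give the same outcome.
£1836: outcomes coincide → loss £0.
£1361: truthful payoff £107, deviation payoff £0 → loss £107.
£1776: outcomes coincide → loss £0.
£1420: truthful payoff £48, deviation payoff £0 → loss £48.
£437: outcomes coincide → loss £0.
Total loss = £107 + £48 = £155.

£155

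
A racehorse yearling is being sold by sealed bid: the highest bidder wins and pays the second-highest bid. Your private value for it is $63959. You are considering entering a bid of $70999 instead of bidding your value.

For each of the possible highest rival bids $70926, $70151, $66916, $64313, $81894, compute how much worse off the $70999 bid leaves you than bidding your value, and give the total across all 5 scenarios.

$16470

The deviation costs you only when the competing bid falls strictly between $63959 and $70999; elsewhere both bids give the same outcome.
$70926: truthful payoff $0, deviation payoff −$6967 → loss $6967.
$70151: truthful payoff $0, deviation payoff −$6192 → loss $6192.
$66916: truthful payoff $0, deviation payoff −$2957 → loss $2957.
$64313: truthful payoff $0, deviation payoff −$354 → loss $354.
$81894: outcomes coincide → loss $0.
Total loss = $6967 + $6192 + $2957 + $354 = $16470.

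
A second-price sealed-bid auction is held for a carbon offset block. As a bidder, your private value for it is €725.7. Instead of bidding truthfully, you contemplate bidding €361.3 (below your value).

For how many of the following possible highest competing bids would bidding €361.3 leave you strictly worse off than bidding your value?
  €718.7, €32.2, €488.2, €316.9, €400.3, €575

The deviation hurts exactly when the highest competing bid lies strictly between €361.3 and €725.7 — underbidding then forfeits a profitable win.
€718.7: inside the interval → strictly worse (loss €7).
€32.2: below both → same outcome either way.
€488.2: inside the interval → strictly worse (loss €237.5).
€316.9: below both → same outcome either way.
€400.3: inside the interval → strictly worse (loss €325.4).
€575: inside the interval → strictly worse (loss €150.7).
Count: 4.

4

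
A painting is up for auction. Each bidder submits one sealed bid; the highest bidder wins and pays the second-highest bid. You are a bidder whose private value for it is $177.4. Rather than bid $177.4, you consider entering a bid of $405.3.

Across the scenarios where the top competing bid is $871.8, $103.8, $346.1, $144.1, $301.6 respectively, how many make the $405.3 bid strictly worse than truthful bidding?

The deviation hurts exactly when the highest competing bid lies strictly between $177.4 and $405.3 — overbidding then wins at a price above your value.
$871.8: above both → same outcome either way.
$103.8: below both → same outcome either way.
$346.1: inside the interval → strictly worse (loss $168.7).
$144.1: below both → same outcome either way.
$301.6: inside the interval → strictly worse (loss $124.2).
Count: 2.

2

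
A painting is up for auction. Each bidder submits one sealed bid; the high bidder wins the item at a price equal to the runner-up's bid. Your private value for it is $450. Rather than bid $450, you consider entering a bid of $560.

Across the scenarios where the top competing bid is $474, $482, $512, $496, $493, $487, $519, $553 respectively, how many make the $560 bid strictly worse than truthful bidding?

8

The deviation hurts exactly when the highest competing bid lies strictly between $450 and $560 — overbidding then wins at a price above your value.
$474: inside the interval → strictly worse (loss $24).
$482: inside the interval → strictly worse (loss $32).
$512: inside the interval → strictly worse (loss $62).
$496: inside the interval → strictly worse (loss $46).
$493: inside the interval → strictly worse (loss $43).
$487: inside the interval → strictly worse (loss $37).
$519: inside the interval → strictly worse (loss $69).
$553: inside the interval → strictly worse (loss $103).
Count: 8.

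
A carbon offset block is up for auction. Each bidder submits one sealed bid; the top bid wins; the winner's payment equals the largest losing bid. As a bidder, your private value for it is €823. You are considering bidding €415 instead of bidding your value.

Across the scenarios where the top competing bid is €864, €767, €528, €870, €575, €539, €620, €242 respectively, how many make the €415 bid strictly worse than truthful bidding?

5

The deviation hurts exactly when the highest competing bid lies strictly between €415 and €823 — underbidding then forfeits a profitable win.
€864: above both → same outcome either way.
€767: inside the interval → strictly worse (loss €56).
€528: inside the interval → strictly worse (loss €295).
€870: above both → same outcome either way.
€575: inside the interval → strictly worse (loss €248).
€539: inside the interval → strictly worse (loss €284).
€620: inside the interval → strictly worse (loss €203).
€242: below both → same outcome either way.
Count: 5.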